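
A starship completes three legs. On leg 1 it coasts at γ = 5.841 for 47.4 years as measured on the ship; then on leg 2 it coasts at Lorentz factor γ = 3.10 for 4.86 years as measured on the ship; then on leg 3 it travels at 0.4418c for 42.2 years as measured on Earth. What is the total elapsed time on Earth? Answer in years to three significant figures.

Δt = 334 years

Leg 1: γ = 5.841; Δt_1 = 5.841 × 47.4 = 276.9 years.
Leg 2: γ = 3.10; Δt_2 = 3.100 × 4.86 = 15.07 years.
Leg 3: 42.2 years is already measured on Earth.
Total: 276.9 + 15.07 + 42.20 years.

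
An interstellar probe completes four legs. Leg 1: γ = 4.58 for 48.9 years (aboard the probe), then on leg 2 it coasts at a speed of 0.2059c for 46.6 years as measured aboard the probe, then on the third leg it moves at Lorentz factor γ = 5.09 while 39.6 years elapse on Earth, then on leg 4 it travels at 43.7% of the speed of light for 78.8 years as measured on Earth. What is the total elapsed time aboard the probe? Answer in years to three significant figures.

τ = 174 years

Leg 1: 48.9 years is already measured aboard the probe.
Leg 2: 46.6 years is already measured aboard the probe.
Leg 3: γ = 5.09; τ_3 = 39.6/5.090 = 7.780 years.
Leg 4: β = 0.437; γ = 1/√(1 − 0.437²) = 1/√0.8090 = 1.112; τ_4 = 78.8/1.112 = 70.88 years.
Total: 48.90 + 46.60 + 7.780 + 70.88 years.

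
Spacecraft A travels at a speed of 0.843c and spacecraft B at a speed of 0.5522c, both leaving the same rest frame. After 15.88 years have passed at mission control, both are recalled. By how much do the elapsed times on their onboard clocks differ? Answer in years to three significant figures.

|τ_A − τ_B| = 4.70 years

A: γ = 1/√(1 − 0.843²) = 1/√0.2894 = 1.859; τ_A = 15.88/1.859 = 8.542 years.
B: γ = 1/√(1 − 0.5522²) = 1/√0.6951 = 1.199; τ_B = 15.88/1.199 = 13.24 years.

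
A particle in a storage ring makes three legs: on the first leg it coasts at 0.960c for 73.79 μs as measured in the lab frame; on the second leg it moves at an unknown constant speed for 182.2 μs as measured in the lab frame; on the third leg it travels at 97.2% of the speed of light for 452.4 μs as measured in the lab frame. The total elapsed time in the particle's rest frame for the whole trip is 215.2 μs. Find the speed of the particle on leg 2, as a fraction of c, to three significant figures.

β = 0.875

Leg 1: γ = 1/√(1 − 0.960²) = 25/7 ≈ 3.571; τ_1 = 73.79/3.571 = 20.66 μs.
Leg 2: speed unknown; τ_2 = 182.2/γ_2.
Leg 3: β = 0.972; γ = 1/√(1 − 0.972²) = 1/√0.05522 = 4.256; τ_3 = 452.4/4.256 = 106.3 μs.
Total proper time: 20.66 + τ_2 + 106.3 = 215.2, so τ_2 = 215.2 − 127.0 = 88.23 μs.
γ_2 = 182.2/88.23 = 2.065; β = √(1 − 1/γ²) = √0.7655.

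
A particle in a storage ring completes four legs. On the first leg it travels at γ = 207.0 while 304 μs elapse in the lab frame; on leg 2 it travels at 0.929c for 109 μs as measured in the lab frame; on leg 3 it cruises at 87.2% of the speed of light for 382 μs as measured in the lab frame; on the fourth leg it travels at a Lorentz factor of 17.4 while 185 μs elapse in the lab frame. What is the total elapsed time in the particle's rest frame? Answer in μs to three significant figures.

Leg 1: γ = 207.0; τ_1 = 304/207.0 = 1.469 μs.
Leg 2: γ = 1/√(1 − 0.929²) = 1/√0.1370 = 2.702; τ_2 = 109/2.702 = 40.34 μs.
Leg 3: β = 0.872; γ = 1/√(1 − 0.872²) = 1/√0.2396 = 2.043; τ_3 = 382/2.043 = 187.0 μs.
Leg 4: γ = 17.4; τ_4 = 185/17.40 = 10.63 μs.
Total: 1.469 + 40.34 + 187.0 + 10.63 μs.

τ = 239 μs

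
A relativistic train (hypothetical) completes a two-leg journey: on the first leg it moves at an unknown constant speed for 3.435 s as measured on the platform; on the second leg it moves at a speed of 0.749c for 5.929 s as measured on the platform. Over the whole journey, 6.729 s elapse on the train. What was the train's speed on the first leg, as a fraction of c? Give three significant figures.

β = 0.579

Leg 1: speed unknown; τ_1 = 3.435/γ_1.
Leg 2: γ = 1/√(1 − 0.749²) = 1/√0.4390 = 1.509; τ_2 = 5.929/1.509 = 3.928 s.
Total proper time: τ_1 + 3.928 = 6.729, so τ_1 = 6.729 − 3.928 = 2.801 s.
γ_1 = 3.435/2.801 = 1.227; β = √(1 − 1/γ²) = √0.3353.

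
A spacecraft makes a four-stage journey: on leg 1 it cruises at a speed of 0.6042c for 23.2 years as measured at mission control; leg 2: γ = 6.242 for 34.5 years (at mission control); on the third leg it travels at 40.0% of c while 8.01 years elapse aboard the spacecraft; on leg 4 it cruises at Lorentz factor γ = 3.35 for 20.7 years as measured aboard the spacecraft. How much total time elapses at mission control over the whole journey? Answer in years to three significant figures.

Leg 1: 23.2 years is already measured at mission control.
Leg 2: 34.5 years is already measured at mission control.
Leg 3: β = 0.400; γ = 1/√(1 − 0.400²) = 1/√0.8400 = 1.091; Δt_3 = 1.091 × 8.01 = 8.740 years.
Leg 4: γ = 3.35; Δt_4 = 3.350 × 20.7 = 69.34 years.
Total: 23.20 + 34.50 + 8.740 + 69.34 years.

Δt = 136 years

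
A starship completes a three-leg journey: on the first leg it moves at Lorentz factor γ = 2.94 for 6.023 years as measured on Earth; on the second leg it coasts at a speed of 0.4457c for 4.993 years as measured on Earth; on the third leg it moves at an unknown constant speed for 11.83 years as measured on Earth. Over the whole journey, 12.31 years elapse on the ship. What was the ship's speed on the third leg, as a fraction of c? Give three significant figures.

β = 0.872

Leg 1: γ = 2.94; τ_1 = 6.023/2.940 = 2.049 years.
Leg 2: γ = 1/√(1 − 0.4457²) = 1/√0.8014 = 1.117; τ_2 = 4.993/1.117 = 4.470 years.
Leg 3: speed unknown; τ_3 = 11.83/γ_3.
Total proper time: 2.049 + 4.470 + τ_3 = 12.31, so τ_3 = 12.31 − 6.518 = 5.792 years.
γ_3 = 11.83/5.792 = 2.043; β = √(1 − 1/γ²) = √0.7603.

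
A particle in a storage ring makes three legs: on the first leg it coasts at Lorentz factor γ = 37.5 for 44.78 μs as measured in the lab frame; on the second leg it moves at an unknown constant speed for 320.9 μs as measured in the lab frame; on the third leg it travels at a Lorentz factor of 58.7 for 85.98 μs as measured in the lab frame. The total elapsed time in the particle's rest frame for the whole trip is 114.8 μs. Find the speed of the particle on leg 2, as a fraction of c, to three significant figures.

β = 0.937

Leg 1: γ = 37.5; τ_1 = 44.78/37.50 = 1.194 μs.
Leg 2: speed unknown; τ_2 = 320.9/γ_2.
Leg 3: γ = 58.7; τ_3 = 85.98/58.70 = 1.465 μs.
Total proper time: 1.194 + τ_2 + 1.465 = 114.8, so τ_2 = 114.8 − 2.659 = 112.1 μs.
γ_2 = 320.9/112.1 = 2.862; β = √(1 − 1/γ²) = √0.8779.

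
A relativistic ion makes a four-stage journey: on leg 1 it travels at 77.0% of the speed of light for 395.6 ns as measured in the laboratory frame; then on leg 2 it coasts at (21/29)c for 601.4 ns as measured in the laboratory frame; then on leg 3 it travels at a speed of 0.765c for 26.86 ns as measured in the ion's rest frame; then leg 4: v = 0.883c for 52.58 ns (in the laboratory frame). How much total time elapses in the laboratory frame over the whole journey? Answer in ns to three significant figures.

Δt = 1090 ns

Leg 1: 395.6 ns is already measured in the laboratory frame.
Leg 2: 601.4 ns is already measured in the laboratory frame.
Leg 3: γ = 1/√(1 − 0.765²) = 1/√0.4148 = 1.553; Δt_3 = 1.553 × 26.86 = 41.71 ns.
Leg 4: 52.58 ns is already measured in the laboratory frame.
Total: 395.6 + 601.4 + 41.71 + 52.58 ns.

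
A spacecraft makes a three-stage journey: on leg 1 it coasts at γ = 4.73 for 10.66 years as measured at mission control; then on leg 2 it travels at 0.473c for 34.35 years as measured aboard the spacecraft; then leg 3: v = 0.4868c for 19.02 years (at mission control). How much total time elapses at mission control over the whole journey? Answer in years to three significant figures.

Leg 1: 10.66 years is already measured at mission control.
Leg 2: γ = 1/√(1 − 0.473²) = 1/√0.7763 = 1.135; Δt_2 = 1.135 × 34.35 = 38.99 years.
Leg 3: 19.02 years is already measured at mission control.
Total: 10.66 + 38.99 + 19.02 years.

Δt = 68.7 years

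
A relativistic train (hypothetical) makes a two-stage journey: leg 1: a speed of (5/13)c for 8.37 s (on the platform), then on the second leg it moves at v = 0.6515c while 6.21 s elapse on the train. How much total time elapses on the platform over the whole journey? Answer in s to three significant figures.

Leg 1: 8.37 s is already measured on the platform.
Leg 2: γ = 1/√(1 − 0.6515²) = 1/√0.5755 = 1.318; Δt_2 = 1.318 × 6.21 = 8.186 s.
Total: 8.370 + 8.186 s.

Δt = 16.6 s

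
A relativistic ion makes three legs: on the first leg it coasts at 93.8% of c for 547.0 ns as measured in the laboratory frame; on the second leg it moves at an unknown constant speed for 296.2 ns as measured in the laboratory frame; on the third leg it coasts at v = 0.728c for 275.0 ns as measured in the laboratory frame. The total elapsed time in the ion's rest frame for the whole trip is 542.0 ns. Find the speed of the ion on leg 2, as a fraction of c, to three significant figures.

Leg 1: β = 0.938; γ = 1/√(1 − 0.938²) = 1/√0.1202 = 2.885; τ_1 = 547.0/2.885 = 189.6 ns.
Leg 2: speed unknown; τ_2 = 296.2/γ_2.
Leg 3: γ = 1/√(1 − 0.728²) = 1/√0.4700 = 1.459; τ_3 = 275.0/1.459 = 188.5 ns.
Total proper time: 189.6 + τ_2 + 188.5 = 542.0, so τ_2 = 542.0 − 378.1 = 163.9 ns.
γ_2 = 296.2/163.9 = 1.808; β = √(1 − 1/γ²) = √0.6940.

β = 0.833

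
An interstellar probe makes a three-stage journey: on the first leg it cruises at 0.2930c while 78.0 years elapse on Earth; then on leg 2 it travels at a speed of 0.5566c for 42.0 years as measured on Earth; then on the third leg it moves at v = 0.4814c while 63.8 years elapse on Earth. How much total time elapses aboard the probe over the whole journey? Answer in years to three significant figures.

τ = 165 years

Leg 1: γ = 1/√(1 − 0.2930²) = 1/√0.9142 = 1.046; τ_1 = 78.0/1.046 = 74.58 years.
Leg 2: γ = 1/√(1 − 0.5566²) = 1/√0.6902 = 1.204; τ_2 = 42.0/1.204 = 34.89 years.
Leg 3: γ = 1/√(1 − 0.4814²) = 1/√0.7683 = 1.141; τ_3 = 63.8/1.141 = 55.92 years.
Total: 74.58 + 34.89 + 55.92 years.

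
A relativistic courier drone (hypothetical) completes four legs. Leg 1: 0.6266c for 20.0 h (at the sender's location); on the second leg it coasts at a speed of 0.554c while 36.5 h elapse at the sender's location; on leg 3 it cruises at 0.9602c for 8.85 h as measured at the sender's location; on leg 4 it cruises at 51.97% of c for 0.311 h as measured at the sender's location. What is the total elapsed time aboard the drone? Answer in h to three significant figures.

τ = 48.7 h

Leg 1: γ = 1/√(1 − 0.6266²) = 1/√0.6074 = 1.283; τ_1 = 20.0/1.283 = 15.59 h.
Leg 2: γ = 1/√(1 − 0.554²) = 1/√0.6931 = 1.201; τ_2 = 36.5/1.201 = 30.39 h.
Leg 3: γ = 1/√(1 − 0.9602²) = 1/√0.07802 = 3.580; τ_3 = 8.85/3.580 = 2.472 h.
Leg 4: β = 0.5197; γ = 1/√(1 − 0.5197²) = 1/√0.7299 = 1.170; τ_4 = 0.311/1.170 = 0.2657 h.
Total: 15.59 + 30.39 + 2.472 + 0.2657 h.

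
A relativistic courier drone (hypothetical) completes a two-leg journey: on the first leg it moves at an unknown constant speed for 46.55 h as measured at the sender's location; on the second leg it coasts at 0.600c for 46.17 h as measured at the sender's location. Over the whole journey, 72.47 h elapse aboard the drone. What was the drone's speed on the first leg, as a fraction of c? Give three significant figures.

Leg 1: speed unknown; τ_1 = 46.55/γ_1.
Leg 2: γ = 1/√(1 − 0.600²) = 5/4 = 1.250; τ_2 = 46.17/1.250 = 36.94 h.
Total proper time: τ_1 + 36.94 = 72.47, so τ_1 = 72.47 − 36.94 = 35.53 h.
γ_1 = 46.55/35.53 = 1.310; β = √(1 − 1/γ²) = √0.4173.

β = 0.646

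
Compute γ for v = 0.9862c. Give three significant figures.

γ = 6.04

γ = 1/√(1 − 0.9862²) = 1/√0.02741 = 6.040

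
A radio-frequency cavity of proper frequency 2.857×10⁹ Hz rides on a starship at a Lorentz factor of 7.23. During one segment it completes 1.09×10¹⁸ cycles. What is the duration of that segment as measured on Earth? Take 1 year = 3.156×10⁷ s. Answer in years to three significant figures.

γ = 7.23
Proper time for N cycles: τ = N/f = 1.09×10¹⁸/(2.857×10⁹) = 3.815×10⁸ s = 12.09 years.
Lab-frame duration Δt = γτ = 7.230 × 12.09 = 87.40 years.

Δt = 87.4 years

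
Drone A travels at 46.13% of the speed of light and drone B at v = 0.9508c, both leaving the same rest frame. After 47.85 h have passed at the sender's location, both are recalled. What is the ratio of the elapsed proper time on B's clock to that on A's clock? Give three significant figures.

A: β = 0.4613; γ = 1/√(1 − 0.4613²) = 1/√0.7872 = 1.127. B: γ = 1/√(1 − 0.9508²) = 1/√0.09598 = 3.228.
τ_A/τ_B = γ_B/γ_A = 3.228/1.127 = 2.864, so τ_B/τ_A = 0.3492.

τ_B/τ_A = 0.349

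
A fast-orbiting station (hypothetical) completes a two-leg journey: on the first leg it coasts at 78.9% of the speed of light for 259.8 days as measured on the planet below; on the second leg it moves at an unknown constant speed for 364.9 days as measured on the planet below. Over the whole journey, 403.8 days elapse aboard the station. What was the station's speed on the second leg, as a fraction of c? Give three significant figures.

β = 0.743

Leg 1: β = 0.789; γ = 1/√(1 − 0.789²) = 1/√0.3775 = 1.628; τ_1 = 259.8/1.628 = 159.6 days.
Leg 2: speed unknown; τ_2 = 364.9/γ_2.
Total proper time: 159.6 + τ_2 = 403.8, so τ_2 = 403.8 − 159.6 = 244.2 days.
γ_2 = 364.9/244.2 = 1.494; β = √(1 − 1/γ²) = √0.5522.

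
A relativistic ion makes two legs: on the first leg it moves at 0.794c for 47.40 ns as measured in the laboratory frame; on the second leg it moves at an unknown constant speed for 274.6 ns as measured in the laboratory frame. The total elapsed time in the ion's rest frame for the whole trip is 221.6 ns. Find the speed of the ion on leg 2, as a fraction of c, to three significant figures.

Leg 1: γ = 1/√(1 − 0.794²) = 1/√0.3696 = 1.645; τ_1 = 47.40/1.645 = 28.82 ns.
Leg 2: speed unknown; τ_2 = 274.6/γ_2.
Total proper time: 28.82 + τ_2 = 221.6, so τ_2 = 221.6 − 28.82 = 192.8 ns.
γ_2 = 274.6/192.8 = 1.424; β = √(1 − 1/γ²) = √0.5071.

β = 0.712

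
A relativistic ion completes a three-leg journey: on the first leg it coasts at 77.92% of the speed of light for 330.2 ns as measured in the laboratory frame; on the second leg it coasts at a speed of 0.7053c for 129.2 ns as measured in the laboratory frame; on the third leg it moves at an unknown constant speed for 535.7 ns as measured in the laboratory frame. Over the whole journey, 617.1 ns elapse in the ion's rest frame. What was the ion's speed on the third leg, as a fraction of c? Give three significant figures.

Leg 1: β = 0.7792; γ = 1/√(1 − 0.7792²) = 1/√0.3928 = 1.595; τ_1 = 330.2/1.595 = 207.0 ns.
Leg 2: γ = 1/√(1 − 0.7053²) = 1/√0.5026 = 1.411; τ_2 = 129.2/1.411 = 91.59 ns.
Leg 3: speed unknown; τ_3 = 535.7/γ_3.
Total proper time: 207.0 + 91.59 + τ_3 = 617.1, so τ_3 = 617.1 − 298.6 = 318.5 ns.
γ_3 = 535.7/318.5 = 1.682; β = √(1 − 1/γ²) = √0.6464.

β = 0.804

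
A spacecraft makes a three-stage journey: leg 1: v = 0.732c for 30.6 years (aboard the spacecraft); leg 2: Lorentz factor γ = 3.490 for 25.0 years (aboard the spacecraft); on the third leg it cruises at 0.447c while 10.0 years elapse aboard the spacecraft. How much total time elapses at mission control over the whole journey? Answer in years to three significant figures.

Leg 1: γ = 1/√(1 − 0.732²) = 1/√0.4642 = 1.468; Δt_1 = 1.468 × 30.6 = 44.91 years.
Leg 2: γ = 3.490; Δt_2 = 3.490 × 25.0 = 87.25 years.
Leg 3: γ = 1/√(1 − 0.447²) = 1/√0.8002 = 1.118; Δt_3 = 1.118 × 10.0 = 11.18 years.
Total: 44.91 + 87.25 + 11.18 years.

Δt = 143 years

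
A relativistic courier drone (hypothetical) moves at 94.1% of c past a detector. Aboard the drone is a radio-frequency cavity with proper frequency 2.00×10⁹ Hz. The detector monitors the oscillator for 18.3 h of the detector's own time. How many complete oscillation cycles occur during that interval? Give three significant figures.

β = 0.941; γ = 1/√(1 − 0.941²) = 1/√0.1145 = 2.955
During 18.3 h of lab time, the oscillator's proper time advances by τ = Δt/γ = 18.3/2.955 = 6.193 h = 2.229×10⁴ s.
N = f × τ = 2.00×10⁹ × 2.229×10⁴ = 4.459×10¹³.

N = 4.46×10¹³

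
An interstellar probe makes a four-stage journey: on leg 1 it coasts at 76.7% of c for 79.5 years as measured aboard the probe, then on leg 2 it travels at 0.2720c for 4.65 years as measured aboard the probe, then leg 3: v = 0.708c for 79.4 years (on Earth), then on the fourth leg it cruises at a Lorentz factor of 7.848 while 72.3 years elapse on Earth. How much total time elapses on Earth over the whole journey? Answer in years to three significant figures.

Leg 1: β = 0.767; γ = 1/√(1 − 0.767²) = 1/√0.4117 = 1.558; Δt_1 = 1.558 × 79.5 = 123.9 years.
Leg 2: γ = 1/√(1 − 0.2720²) = 1/√0.9260 = 1.039; Δt_2 = 1.039 × 4.65 = 4.832 years.
Leg 3: 79.4 years is already measured on Earth.
Leg 4: 72.3 years is already measured on Earth.
Total: 123.9 + 4.832 + 79.40 + 72.30 years.

Δt = 280 years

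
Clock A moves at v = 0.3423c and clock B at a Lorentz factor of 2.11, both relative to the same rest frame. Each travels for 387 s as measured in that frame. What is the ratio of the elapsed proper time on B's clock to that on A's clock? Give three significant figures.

τ_B/τ_A = 0.504

A: γ = 1/√(1 − 0.3423²) = 1/√0.8828 = 1.064. B: γ = 2.11.
τ_A/τ_B = γ_B/γ_A = 2.110/1.064 = 1.983, so τ_B/τ_A = 0.5044.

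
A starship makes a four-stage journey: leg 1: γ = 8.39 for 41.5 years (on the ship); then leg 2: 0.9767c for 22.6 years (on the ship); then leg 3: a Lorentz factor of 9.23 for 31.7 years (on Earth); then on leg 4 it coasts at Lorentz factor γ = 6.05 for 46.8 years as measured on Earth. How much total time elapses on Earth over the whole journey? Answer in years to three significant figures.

Leg 1: γ = 8.39; Δt_1 = 8.390 × 41.5 = 348.2 years.
Leg 2: γ = 1/√(1 − 0.9767²) = 1/√0.04606 = 4.660; Δt_2 = 4.660 × 22.6 = 105.3 years.
Leg 3: 31.7 years is already measured on Earth.
Leg 4: 46.8 years is already measured on Earth.
Total: 348.2 + 105.3 + 31.70 + 46.80 years.

Δt = 532 years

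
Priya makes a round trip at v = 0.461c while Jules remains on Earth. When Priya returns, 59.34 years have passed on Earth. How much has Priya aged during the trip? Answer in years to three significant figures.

γ = 1/√(1 − 0.461²) = 1/√0.7875 = 1.127
Priya's clock measures proper time along the trip: τ = Δt/γ = 59.34/1.127 years.

τ = 52.7 years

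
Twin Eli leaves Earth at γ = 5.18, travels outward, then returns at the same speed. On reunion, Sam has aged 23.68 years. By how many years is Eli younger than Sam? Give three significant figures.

γ = 5.18
Eli's elapsed proper time: τ = 23.68/5.180 = 4.571 years.
Age gap = Δt − τ = 23.68 − 4.571 years.

Δt − τ = 19.1 years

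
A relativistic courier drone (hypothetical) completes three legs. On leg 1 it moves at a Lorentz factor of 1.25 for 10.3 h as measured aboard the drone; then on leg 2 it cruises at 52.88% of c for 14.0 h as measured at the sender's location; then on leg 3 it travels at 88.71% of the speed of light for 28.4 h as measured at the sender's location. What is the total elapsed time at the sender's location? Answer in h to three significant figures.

Δt = 55.3 h

Leg 1: γ = 1.25; Δt_1 = 1.250 × 10.3 = 12.88 h.
Leg 2: 14.0 h is already measured at the sender's location.
Leg 3: 28.4 h is already measured at the sender's location.
Total: 12.88 + 14.00 + 28.40 h.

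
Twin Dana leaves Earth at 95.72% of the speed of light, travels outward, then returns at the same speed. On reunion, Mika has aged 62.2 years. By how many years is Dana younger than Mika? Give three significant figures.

Δt − τ = 44.2 years

β = 0.9572; γ = 1/√(1 − 0.9572²) = 1/√0.08377 = 3.455
Dana's elapsed proper time: τ = 62.2/3.455 = 18.00 years.
Age gap = Δt − τ = 62.2 − 18.00 years.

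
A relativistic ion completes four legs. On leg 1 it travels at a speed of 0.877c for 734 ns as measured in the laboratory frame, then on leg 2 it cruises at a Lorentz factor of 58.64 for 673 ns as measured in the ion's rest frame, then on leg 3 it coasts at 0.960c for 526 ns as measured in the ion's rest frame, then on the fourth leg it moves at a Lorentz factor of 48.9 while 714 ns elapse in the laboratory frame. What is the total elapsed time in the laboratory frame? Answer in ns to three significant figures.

Δt = 4.28×10⁴ ns

Leg 1: 734 ns is already measured in the laboratory frame.
Leg 2: γ = 58.64; Δt_2 = 58.64 × 673 = 3.946×10⁴ ns.
Leg 3: γ = 1/√(1 − 0.960²) = 25/7 ≈ 3.571; Δt_3 = 3.571 × 526 = 1879 ns.
Leg 4: 714 ns is already measured in the laboratory frame.
Total: 734.0 + 3.946×10⁴ + 1879 + 714.0 ns.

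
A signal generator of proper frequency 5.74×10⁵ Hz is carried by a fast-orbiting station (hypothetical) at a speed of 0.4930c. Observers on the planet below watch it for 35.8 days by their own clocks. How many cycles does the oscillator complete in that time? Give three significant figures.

γ = 1/√(1 − 0.4930²) = 1/√0.7570 = 1.149
During 35.8 days of lab time, the oscillator's proper time advances by τ = Δt/γ = 35.8/1.149 = 31.15 days = 2.691×10⁶ s.
N = f × τ = 5.74×10⁵ × 2.691×10⁶ = 1.545×10¹².

N = 1.54×10¹²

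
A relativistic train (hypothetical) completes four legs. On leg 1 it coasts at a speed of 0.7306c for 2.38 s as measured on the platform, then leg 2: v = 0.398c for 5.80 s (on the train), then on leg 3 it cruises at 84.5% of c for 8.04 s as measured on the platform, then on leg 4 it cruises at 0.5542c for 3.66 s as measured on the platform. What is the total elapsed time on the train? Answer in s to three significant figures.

τ = 14.8 s

Leg 1: γ = 1/√(1 − 0.7306²) = 1/√0.4662 = 1.465; τ_1 = 2.38/1.465 = 1.625 s.
Leg 2: 5.80 s is already measured on the train.
Leg 3: β = 0.845; γ = 1/√(1 − 0.845²) = 1/√0.2860 = 1.870; τ_3 = 8.04/1.870 = 4.300 s.
Leg 4: γ = 1/√(1 − 0.5542²) = 1/√0.6929 = 1.201; τ_4 = 3.66/1.201 = 3.047 s.
Total: 1.625 + 5.800 + 4.300 + 3.047 s.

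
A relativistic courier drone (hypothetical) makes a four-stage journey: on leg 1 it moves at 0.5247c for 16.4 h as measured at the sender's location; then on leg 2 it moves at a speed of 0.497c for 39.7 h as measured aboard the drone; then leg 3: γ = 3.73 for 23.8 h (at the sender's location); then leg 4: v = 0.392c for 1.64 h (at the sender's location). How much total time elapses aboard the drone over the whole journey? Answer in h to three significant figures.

Leg 1: γ = 1/√(1 − 0.5247²) = 1/√0.7247 = 1.175; τ_1 = 16.4/1.175 = 13.96 h.
Leg 2: 39.7 h is already measured aboard the drone.
Leg 3: γ = 3.73; τ_3 = 23.8/3.730 = 6.381 h.
Leg 4: γ = 1/√(1 − 0.392²) = 1/√0.8463 = 1.087; τ_4 = 1.64/1.087 = 1.509 h.
Total: 13.96 + 39.70 + 6.381 + 1.509 h.

τ = 61.6 h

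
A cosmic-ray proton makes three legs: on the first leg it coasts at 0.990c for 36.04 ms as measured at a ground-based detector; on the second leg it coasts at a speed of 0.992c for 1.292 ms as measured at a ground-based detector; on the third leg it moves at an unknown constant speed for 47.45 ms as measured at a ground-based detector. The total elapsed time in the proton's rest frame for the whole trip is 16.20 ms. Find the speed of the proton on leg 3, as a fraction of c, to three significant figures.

β = 0.973

Leg 1: γ = 1/√(1 − 0.990²) = 1/√0.01990 = 7.089; τ_1 = 36.04/7.089 = 5.084 ms.
Leg 2: γ = 1/√(1 − 0.992²) = 1/√0.01594 = 7.922; τ_2 = 1.292/7.922 = 0.1631 ms.
Leg 3: speed unknown; τ_3 = 47.45/γ_3.
Total proper time: 5.084 + 0.1631 + τ_3 = 16.20, so τ_3 = 16.20 − 5.247 = 10.95 ms.
γ_3 = 47.45/10.95 = 4.332; β = √(1 − 1/γ²) = √0.9467.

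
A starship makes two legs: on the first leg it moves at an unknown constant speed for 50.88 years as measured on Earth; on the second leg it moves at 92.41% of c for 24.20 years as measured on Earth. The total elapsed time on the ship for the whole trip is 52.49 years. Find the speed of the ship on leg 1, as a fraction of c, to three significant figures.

Leg 1: speed unknown; τ_1 = 50.88/γ_1.
Leg 2: β = 0.9241; γ = 1/√(1 − 0.9241²) = 1/√0.1460 = 2.617; τ_2 = 24.20/2.617 = 9.248 years.
Total proper time: τ_1 + 9.248 = 52.49, so τ_1 = 52.49 − 9.248 = 43.24 years.
γ_1 = 50.88/43.24 = 1.177; β = √(1 − 1/γ²) = √0.2777.

β = 0.527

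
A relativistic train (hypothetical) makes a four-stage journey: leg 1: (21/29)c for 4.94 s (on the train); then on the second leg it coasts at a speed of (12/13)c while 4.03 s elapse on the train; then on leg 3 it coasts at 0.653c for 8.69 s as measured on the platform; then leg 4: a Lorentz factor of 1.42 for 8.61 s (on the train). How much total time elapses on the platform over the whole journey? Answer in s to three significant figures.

Δt = 38.6 s

Leg 1: γ = 1/√(1 − (21/29)²) = 29/20 = 1.450; Δt_1 = 1.450 × 4.94 = 7.163 s.
Leg 2: γ = 1/√(1 − (12/13)²) = 13/5 = 2.600; Δt_2 = 2.600 × 4.03 = 10.48 s.
Leg 3: 8.69 s is already measured on the platform.
Leg 4: γ = 1.42; Δt_4 = 1.420 × 8.61 = 12.23 s.
Total: 7.163 + 10.48 + 8.690 + 12.23 s.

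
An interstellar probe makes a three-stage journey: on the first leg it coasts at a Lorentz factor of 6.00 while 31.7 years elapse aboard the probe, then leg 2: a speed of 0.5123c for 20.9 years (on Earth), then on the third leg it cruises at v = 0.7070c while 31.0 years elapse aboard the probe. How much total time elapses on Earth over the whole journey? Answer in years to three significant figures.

Δt = 255 years

Leg 1: γ = 6.00; Δt_1 = 6.000 × 31.7 = 190.2 years.
Leg 2: 20.9 years is already measured on Earth.
Leg 3: γ = 1/√(1 − 0.7070²) = 1/√0.5002 = 1.414; Δt_3 = 1.414 × 31.0 = 43.83 years.
Total: 190.2 + 20.90 + 43.83 years.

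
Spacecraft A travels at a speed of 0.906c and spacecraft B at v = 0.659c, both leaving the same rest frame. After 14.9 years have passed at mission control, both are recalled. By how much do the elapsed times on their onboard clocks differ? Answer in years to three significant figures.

|τ_A − τ_B| = 4.90 years

A: γ = 1/√(1 − 0.906²) = 1/√0.1792 = 2.363; τ_A = 14.9/2.363 = 6.307 years.
B: γ = 1/√(1 − 0.659²) = 1/√0.5657 = 1.330; τ_B = 14.9/1.330 = 11.21 years.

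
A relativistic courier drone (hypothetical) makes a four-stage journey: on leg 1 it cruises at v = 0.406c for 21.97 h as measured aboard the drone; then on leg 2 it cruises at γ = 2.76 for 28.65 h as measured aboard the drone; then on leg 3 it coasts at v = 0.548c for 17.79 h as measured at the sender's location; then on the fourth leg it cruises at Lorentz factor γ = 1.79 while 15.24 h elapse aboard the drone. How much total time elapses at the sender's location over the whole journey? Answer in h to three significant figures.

Leg 1: γ = 1/√(1 − 0.406²) = 1/√0.8352 = 1.094; Δt_1 = 1.094 × 21.97 = 24.04 h.
Leg 2: γ = 2.76; Δt_2 = 2.760 × 28.65 = 79.07 h.
Leg 3: 17.79 h is already measured at the sender's location.
Leg 4: γ = 1.79; Δt_4 = 1.790 × 15.24 = 27.28 h.
Total: 24.04 + 79.07 + 17.79 + 27.28 h.

Δt = 148 h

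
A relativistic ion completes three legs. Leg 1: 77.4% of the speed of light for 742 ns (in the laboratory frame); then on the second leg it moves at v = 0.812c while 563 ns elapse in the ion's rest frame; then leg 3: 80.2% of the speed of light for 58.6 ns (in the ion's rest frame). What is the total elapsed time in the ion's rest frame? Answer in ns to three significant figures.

Leg 1: β = 0.774; γ = 1/√(1 − 0.774²) = 1/√0.4009 = 1.579; τ_1 = 742/1.579 = 469.8 ns.
Leg 2: 563 ns is already measured in the ion's rest frame.
Leg 3: 58.6 ns is already measured in the ion's rest frame.
Total: 469.8 + 563.0 + 58.60 ns.

τ = 1090 ns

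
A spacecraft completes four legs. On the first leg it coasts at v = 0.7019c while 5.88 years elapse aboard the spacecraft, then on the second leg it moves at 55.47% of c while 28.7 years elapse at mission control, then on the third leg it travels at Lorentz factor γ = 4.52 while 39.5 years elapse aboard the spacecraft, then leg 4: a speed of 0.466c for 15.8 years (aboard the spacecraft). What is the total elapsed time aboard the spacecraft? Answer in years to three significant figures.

τ = 85.1 years

Leg 1: 5.88 years is already measured aboard the spacecraft.
Leg 2: β = 0.5547; γ = 1/√(1 − 0.5547²) = 1/√0.6923 = 1.202; τ_2 = 28.7/1.202 = 23.88 years.
Leg 3: 39.5 years is already measured aboard the spacecraft.
Leg 4: 15.8 years is already measured aboard the spacecraft.
Total: 5.880 + 23.88 + 39.50 + 15.80 years.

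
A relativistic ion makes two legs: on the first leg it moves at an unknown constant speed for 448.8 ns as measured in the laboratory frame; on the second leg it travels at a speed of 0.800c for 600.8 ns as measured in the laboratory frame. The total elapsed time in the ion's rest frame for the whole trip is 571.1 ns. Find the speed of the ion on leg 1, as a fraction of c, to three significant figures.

β = 0.883

Leg 1: speed unknown; τ_1 = 448.8/γ_1.
Leg 2: γ = 1/√(1 − 0.800²) = 1/√0.3600 = 1.667; τ_2 = 600.8/1.667 = 360.5 ns.
Total proper time: τ_1 + 360.5 = 571.1, so τ_1 = 571.1 − 360.5 = 210.6 ns.
γ_1 = 448.8/210.6 = 2.131; β = √(1 − 1/γ²) = √0.7798.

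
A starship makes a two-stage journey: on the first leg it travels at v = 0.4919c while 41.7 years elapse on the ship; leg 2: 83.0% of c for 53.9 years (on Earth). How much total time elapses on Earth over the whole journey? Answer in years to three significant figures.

Δt = 102 years

Leg 1: γ = 1/√(1 − 0.4919²) = 1/√0.7580 = 1.149; Δt_1 = 1.149 × 41.7 = 47.90 years.
Leg 2: 53.9 years is already measured on Earth.
Total: 47.90 + 53.90 years.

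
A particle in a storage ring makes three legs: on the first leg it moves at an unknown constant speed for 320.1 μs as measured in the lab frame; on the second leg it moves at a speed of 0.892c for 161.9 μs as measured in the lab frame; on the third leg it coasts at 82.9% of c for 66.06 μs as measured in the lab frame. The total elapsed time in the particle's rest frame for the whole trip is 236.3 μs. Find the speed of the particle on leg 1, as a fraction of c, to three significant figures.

Leg 1: speed unknown; τ_1 = 320.1/γ_1.
Leg 2: γ = 1/√(1 − 0.892²) = 1/√0.2043 = 2.212; τ_2 = 161.9/2.212 = 73.18 μs.
Leg 3: β = 0.829; γ = 1/√(1 − 0.829²) = 1/√0.3128 = 1.788; τ_3 = 66.06/1.788 = 36.94 μs.
Total proper time: τ_1 + 73.18 + 36.94 = 236.3, so τ_1 = 236.3 − 110.1 = 126.2 μs.
γ_1 = 320.1/126.2 = 2.537; β = √(1 − 1/γ²) = √0.8446.

β = 0.919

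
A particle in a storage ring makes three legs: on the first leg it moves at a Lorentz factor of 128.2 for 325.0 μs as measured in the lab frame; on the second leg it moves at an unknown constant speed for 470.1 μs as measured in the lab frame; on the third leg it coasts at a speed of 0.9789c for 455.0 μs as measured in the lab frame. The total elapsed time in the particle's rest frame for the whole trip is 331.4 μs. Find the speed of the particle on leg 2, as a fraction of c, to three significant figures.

Leg 1: γ = 128.2; τ_1 = 325.0/128.2 = 2.535 μs.
Leg 2: speed unknown; τ_2 = 470.1/γ_2.
Leg 3: γ = 1/√(1 − 0.9789²) = 1/√0.04175 = 4.894; τ_3 = 455.0/4.894 = 92.97 μs.
Total proper time: 2.535 + τ_2 + 92.97 = 331.4, so τ_2 = 331.4 − 95.51 = 235.9 μs.
γ_2 = 470.1/235.9 = 1.993; β = √(1 − 1/γ²) = √0.7482.

β = 0.865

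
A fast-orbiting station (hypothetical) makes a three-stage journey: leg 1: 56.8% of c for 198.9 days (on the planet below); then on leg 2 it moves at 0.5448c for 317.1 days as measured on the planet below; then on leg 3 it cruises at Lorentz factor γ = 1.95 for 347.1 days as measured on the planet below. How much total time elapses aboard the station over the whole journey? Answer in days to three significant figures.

Leg 1: β = 0.568; γ = 1/√(1 − 0.568²) = 1/√0.6774 = 1.215; τ_1 = 198.9/1.215 = 163.7 days.
Leg 2: γ = 1/√(1 − 0.5448²) = 1/√0.7032 = 1.193; τ_2 = 317.1/1.193 = 265.9 days.
Leg 3: γ = 1.95; τ_3 = 347.1/1.950 = 178.0 days.
Total: 163.7 + 265.9 + 178.0 days.

τ = 608 days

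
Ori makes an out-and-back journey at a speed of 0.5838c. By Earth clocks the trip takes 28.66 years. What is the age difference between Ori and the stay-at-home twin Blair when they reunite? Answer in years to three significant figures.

γ = 1/√(1 − 0.5838²) = 1/√0.6592 = 1.232
Ori's elapsed proper time: τ = 28.66/1.232 = 23.27 years.
Age gap = Δt − τ = 28.66 − 23.27 years.

Δt − τ = 5.39 years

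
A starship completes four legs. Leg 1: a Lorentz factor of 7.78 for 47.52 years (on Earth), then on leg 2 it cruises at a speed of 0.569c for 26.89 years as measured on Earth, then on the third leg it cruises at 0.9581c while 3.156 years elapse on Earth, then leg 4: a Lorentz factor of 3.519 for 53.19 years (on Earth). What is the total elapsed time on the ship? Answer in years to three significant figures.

Leg 1: γ = 7.78; τ_1 = 47.52/7.780 = 6.108 years.
Leg 2: γ = 1/√(1 − 0.569²) = 1/√0.6762 = 1.216; τ_2 = 26.89/1.216 = 22.11 years.
Leg 3: γ = 1/√(1 − 0.9581²) = 1/√0.08204 = 3.491; τ_3 = 3.156/3.491 = 0.9040 years.
Leg 4: γ = 3.519; τ_4 = 53.19/3.519 = 15.12 years.
Total: 6.108 + 22.11 + 0.9040 + 15.12 years.

τ = 44.2 years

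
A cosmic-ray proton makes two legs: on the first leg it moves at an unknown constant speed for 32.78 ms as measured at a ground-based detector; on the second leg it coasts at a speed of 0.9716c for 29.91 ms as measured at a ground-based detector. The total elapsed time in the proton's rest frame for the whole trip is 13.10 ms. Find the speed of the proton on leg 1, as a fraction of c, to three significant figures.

β = 0.983

Leg 1: speed unknown; τ_1 = 32.78/γ_1.
Leg 2: γ = 1/√(1 − 0.9716²) = 1/√0.05599 = 4.226; τ_2 = 29.91/4.226 = 7.078 ms.
Total proper time: τ_1 + 7.078 = 13.10, so τ_1 = 13.10 − 7.078 = 6.022 ms.
γ_1 = 32.78/6.022 = 5.443; β = √(1 − 1/γ²) = √0.9662.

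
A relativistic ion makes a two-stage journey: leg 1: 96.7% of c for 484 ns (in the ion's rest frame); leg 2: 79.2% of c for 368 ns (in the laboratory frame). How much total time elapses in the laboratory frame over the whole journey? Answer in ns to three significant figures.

Δt = 2270 ns

Leg 1: β = 0.967; γ = 1/√(1 − 0.967²) = 1/√0.06491 = 3.925; Δt_1 = 3.925 × 484 = 1900 ns.
Leg 2: 368 ns is already measured in the laboratory frame.
Total: 1900 + 368.0 ns.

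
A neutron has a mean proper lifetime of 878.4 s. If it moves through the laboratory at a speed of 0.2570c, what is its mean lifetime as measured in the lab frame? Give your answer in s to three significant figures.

γ = 1/√(1 − 0.2570²) = 1/√0.9340 = 1.035
The rest-frame lifetime is the proper time; the lab measures the dilated interval Δt = γτ₀ = 1.035 × 878.4 s.

Δt = 909 s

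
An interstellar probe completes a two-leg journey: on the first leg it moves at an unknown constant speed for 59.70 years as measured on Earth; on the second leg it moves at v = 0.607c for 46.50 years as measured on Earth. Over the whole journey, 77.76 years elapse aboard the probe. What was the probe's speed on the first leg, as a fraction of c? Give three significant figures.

Leg 1: speed unknown; τ_1 = 59.70/γ_1.
Leg 2: γ = 1/√(1 − 0.607²) = 1/√0.6316 = 1.258; τ_2 = 46.50/1.258 = 36.95 years.
Total proper time: τ_1 + 36.95 = 77.76, so τ_1 = 77.76 − 36.95 = 40.81 years.
γ_1 = 59.70/40.81 = 1.463; β = √(1 − 1/γ²) = √0.5328.

β = 0.730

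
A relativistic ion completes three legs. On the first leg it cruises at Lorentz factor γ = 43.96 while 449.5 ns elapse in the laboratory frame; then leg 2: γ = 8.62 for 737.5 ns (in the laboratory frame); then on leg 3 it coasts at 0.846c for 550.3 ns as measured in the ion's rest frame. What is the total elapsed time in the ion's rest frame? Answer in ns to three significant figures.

Leg 1: γ = 43.96; τ_1 = 449.5/43.96 = 10.23 ns.
Leg 2: γ = 8.62; τ_2 = 737.5/8.620 = 85.56 ns.
Leg 3: 550.3 ns is already measured in the ion's rest frame.
Total: 10.23 + 85.56 + 550.3 ns.

τ = 646 ns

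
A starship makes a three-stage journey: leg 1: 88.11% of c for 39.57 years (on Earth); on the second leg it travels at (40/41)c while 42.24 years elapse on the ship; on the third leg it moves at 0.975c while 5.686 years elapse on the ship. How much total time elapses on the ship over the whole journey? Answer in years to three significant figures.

τ = 66.6 years

Leg 1: β = 0.8811; γ = 1/√(1 − 0.8811²) = 1/√0.2237 = 2.114; τ_1 = 39.57/2.114 = 18.71 years.
Leg 2: 42.24 years is already measured on the ship.
Leg 3: 5.686 years is already measured on the ship.
Total: 18.71 + 42.24 + 5.686 years.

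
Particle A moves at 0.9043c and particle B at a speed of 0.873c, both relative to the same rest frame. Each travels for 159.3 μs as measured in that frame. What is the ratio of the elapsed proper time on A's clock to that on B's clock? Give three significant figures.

A: γ = 1/√(1 − 0.9043²) = 1/√0.1822 = 2.342. B: γ = 1/√(1 − 0.873²) = 1/√0.2379 = 2.050.
τ_A/τ_B = γ_B/γ_A = 2.050/2.342 = 0.8753, so τ_A/τ_B = 0.8753.

τ_A/τ_B = 0.875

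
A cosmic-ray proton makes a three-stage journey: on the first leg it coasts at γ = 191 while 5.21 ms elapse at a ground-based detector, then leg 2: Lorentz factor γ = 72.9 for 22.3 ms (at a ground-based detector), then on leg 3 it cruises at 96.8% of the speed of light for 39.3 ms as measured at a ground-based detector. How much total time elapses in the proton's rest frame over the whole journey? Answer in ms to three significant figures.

Leg 1: γ = 191; τ_1 = 5.21/191.0 = 0.02728 ms.
Leg 2: γ = 72.9; τ_2 = 22.3/72.90 = 0.3059 ms.
Leg 3: β = 0.968; γ = 1/√(1 − 0.968²) = 1/√0.06298 = 3.985; τ_3 = 39.3/3.985 = 9.862 ms.
Total: 0.02728 + 0.3059 + 9.862 ms.

τ = 10.2 ms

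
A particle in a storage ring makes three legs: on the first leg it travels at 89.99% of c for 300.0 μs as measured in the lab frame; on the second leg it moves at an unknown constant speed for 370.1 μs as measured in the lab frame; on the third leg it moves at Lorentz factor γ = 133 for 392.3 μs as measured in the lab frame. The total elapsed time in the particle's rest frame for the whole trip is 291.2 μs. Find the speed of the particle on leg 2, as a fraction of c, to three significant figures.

Leg 1: β = 0.8999; γ = 1/√(1 − 0.8999²) = 1/√0.1902 = 2.293; τ_1 = 300.0/2.293 = 130.8 μs.
Leg 2: speed unknown; τ_2 = 370.1/γ_2.
Leg 3: γ = 133; τ_3 = 392.3/133.0 = 2.950 μs.
Total proper time: 130.8 + τ_2 + 2.950 = 291.2, so τ_2 = 291.2 − 133.8 = 157.4 μs.
γ_2 = 370.1/157.4 = 2.351; β = √(1 − 1/γ²) = √0.8191.

β = 0.905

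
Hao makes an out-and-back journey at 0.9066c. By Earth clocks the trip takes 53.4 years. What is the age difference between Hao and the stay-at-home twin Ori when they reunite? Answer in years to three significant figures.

γ = 1/√(1 − 0.9066²) = 1/√0.1781 = 2.370
Hao's elapsed proper time: τ = 53.4/2.370 = 22.53 years.
Age gap = Δt − τ = 53.4 − 22.53 years.

Δt − τ = 30.9 years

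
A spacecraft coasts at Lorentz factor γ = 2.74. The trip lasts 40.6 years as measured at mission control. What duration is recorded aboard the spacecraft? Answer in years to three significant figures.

γ = 2.74
The interval measured at mission control is the dilated one; the clock aboard the spacecraft measures the proper time τ = Δt/γ = 40.6/2.740 years.

τ = 14.8 years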